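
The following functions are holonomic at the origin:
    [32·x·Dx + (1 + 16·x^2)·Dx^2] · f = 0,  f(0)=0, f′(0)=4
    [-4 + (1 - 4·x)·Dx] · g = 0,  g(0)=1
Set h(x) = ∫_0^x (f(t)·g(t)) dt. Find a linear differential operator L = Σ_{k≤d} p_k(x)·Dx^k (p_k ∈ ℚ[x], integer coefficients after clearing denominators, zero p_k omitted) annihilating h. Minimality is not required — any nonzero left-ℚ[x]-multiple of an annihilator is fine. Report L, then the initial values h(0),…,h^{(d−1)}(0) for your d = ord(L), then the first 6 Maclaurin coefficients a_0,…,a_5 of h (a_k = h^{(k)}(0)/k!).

L = 128·x·Dx + (8 - 32·x + 256·x^2)·Dx^2 + (-1 + 4·x - 16·x^2 + 64·x^3)·Dx^3  (order 3).
h: a_k = 0, 0, 2, 16/3, 32/3, 512/15, …
ICs: h(0) = 0, h′(0) = 0, h′′(0) = 4.

f: a_k = 0, 4, 0, -64/3, 0, 1024/5, …
g: a_k = 1, 4, 16, 64, 256, 1024, …
Product ⇒ symmetric product L₀, ord ≤ 2.
h=∫h₀ ⇒ L = L₀·Dx.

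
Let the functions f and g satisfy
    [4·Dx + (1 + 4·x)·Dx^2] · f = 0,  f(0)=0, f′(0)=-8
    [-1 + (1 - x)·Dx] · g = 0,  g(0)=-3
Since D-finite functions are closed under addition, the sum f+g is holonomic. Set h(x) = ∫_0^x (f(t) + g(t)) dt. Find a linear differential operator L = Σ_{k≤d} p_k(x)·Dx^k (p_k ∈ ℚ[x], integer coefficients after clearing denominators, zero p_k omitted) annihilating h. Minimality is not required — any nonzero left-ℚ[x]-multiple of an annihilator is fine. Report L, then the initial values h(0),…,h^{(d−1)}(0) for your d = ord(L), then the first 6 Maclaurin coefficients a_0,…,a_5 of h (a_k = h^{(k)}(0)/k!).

L = (-44 - 16·x)·Dx^2 + (13 - 56·x - 32·x^2)·Dx^3 + (3 + 11·x - 6·x^2 - 8·x^3)·Dx^4  (order 4).
h: a_k = 0, -3, -11/2, 13/3, -137/12, 25, …
ICs: h(0) = 0, h′(0) = -3, h′′(0) = -11, h′′′(0) = 26.

f: a_k = 0, -8, 16, -128/3, 128, -2048/5, …
g: a_k = -3, -3, -3, -3, -3, -3, …
f+g: L₀ = lclm(L_f,L_g), ord ≤ 2+1.
h=∫₀ˣh₀: take L = L₀·Dx.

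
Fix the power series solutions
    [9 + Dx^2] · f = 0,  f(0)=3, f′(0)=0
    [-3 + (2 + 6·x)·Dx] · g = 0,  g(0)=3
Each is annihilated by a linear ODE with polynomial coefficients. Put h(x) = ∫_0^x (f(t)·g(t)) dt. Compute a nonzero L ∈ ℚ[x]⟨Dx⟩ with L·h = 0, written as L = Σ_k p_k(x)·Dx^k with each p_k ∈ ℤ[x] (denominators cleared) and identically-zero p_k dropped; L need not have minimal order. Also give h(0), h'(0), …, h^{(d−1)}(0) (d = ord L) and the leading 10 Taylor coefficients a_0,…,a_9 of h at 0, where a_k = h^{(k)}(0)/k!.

L = (63 + 216·x + 324·x^2)·Dx + (-12 - 36·x)·Dx^2 + (4 + 24·x + 36·x^2)·Dx^3  (order 3).
h: a_k = 0, 9, 27/4, -135/8, -729/64, 1215/128, 3159/512, -254421/35840, 876987/81920, -32110263/1146880, …
ICs: h(0) = 0, h′(0) = 9, h′′(0) = 27/2.

f: a_k = 3, 0, -27/2, 0, 81/8, 0, -243/80, 0, 2187/4480, 0, …
g: a_k = 3, 9/2, -27/8, 81/16, -1215/128, 5103/256, -45927/1024, 216513/2048, -8444007/32768, 42220035/65536, …
h₀=f·g: eliminate ⇒ L₀, order ≤ 2·1.
h=∫₀ˣh₀: take L = L₀·Dx.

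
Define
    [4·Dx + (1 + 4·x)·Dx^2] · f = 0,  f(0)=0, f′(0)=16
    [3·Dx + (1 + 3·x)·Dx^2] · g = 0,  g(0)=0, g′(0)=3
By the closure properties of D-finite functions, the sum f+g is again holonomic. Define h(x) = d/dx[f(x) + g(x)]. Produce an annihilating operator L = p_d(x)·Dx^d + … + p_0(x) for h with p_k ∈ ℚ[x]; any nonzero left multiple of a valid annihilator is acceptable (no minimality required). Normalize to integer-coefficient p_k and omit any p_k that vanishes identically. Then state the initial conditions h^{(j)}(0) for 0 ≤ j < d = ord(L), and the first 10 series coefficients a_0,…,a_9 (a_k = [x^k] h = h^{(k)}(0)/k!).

L = 24 + (14 + 48·x)·Dx + (1 + 7·x + 12·x^2)·Dx^2  (order 2).
h: a_k = 19, -73, 283, -1105, 4339, -17113, 67723, -268705, 1068259, -4253353, …
ICs: h(0) = 19, h′(0) = -73.

f: a_k = 0, 16, -32, 256/3, -256, 4096/5, -8192/3, 65536/7, -32768, 1048576/9, …
g: a_k = 0, 3, -9/2, 9, -81/4, 243/5, -243/2, 2187/7, -6561/8, 2187, …
Sum ⇒ L₀ = lclm(L_f,L_g) in ℚ(x)⟨Dx⟩.
Differentiate: ansatz ord ≤ ord L₀ ⇒ L.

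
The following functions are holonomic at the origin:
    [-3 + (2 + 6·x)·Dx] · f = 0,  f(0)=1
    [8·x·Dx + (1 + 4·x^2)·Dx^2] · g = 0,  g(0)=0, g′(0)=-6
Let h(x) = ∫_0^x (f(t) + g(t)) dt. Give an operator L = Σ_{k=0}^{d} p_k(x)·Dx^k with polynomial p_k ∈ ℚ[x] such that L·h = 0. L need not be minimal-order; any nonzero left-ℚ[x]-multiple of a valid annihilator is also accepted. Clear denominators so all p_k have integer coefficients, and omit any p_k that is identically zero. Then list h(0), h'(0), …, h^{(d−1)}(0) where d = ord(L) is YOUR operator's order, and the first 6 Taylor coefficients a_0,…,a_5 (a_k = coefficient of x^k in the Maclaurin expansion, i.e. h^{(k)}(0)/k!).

f: a_k = 1, 3/2, -9/8, 27/16, -405/128, 1701/256, …
g: a_k = 0, -6, 0, 8, 0, -96/5, …
Weyl lclm of L_f,L_g ⇒ L₀ (ord ≤ 3).
h=∫₀ˣh₀: take L = L₀·Dx.
L = (-48 - 360·x + 576·x^2 + 864·x^3)·Dx^2 + (-59 - 192·x - 120·x^2 + 2304·x^3 + 3024·x^4)·Dx^3 + (-6 + 14·x + 144·x^2 + 272·x^3 + 672·x^4 + 864·x^5)·Dx^4  (order 4).
h: a_k = 0, 1, -9/4, -3/8, 155/64, -81/128, …
ICs: h(0) = 0, h′(0) = 1, h′′(0) = -9/2, h′′′(0) = -9/4.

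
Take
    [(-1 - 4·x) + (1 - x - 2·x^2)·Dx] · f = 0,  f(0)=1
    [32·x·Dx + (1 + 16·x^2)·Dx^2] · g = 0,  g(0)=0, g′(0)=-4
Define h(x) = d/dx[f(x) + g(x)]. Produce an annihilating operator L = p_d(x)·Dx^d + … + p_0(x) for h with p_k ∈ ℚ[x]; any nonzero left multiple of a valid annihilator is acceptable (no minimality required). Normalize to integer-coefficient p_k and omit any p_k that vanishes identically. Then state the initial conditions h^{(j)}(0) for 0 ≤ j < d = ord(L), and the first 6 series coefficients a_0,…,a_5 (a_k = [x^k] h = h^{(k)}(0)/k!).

f: a_k = 1, 1, 3, 5, 11, 21, …
g: a_k = 0, -4, 0, 64/3, 0, -1024/5, …
h₀=f+g: left-lcm gives L₀, ord ≤ 3.
h=h₀': d/dx-closure on L₀ ⇒ L.
L = (-96 + 384·x + 6912·x^2 + 15360·x^3 + 40704·x^4 + 12288·x^6) + (31 + 104·x - 392·x^2 + 736·x^3 + 14912·x^4 + 27904·x^5 + 3072·x^6 + 12288·x^7)·Dx + (-3 - 19·x - 128·x^2 - 152·x^3 - 1128·x^4 + 2496·x^5 + 2560·x^6 + 1024·x^7 + 2048·x^8)·Dx^2  (order 2).
h: a_k = -3, 6, 79, 44, -919, 258, …
ICs: h(0) = -3, h′(0) = 6.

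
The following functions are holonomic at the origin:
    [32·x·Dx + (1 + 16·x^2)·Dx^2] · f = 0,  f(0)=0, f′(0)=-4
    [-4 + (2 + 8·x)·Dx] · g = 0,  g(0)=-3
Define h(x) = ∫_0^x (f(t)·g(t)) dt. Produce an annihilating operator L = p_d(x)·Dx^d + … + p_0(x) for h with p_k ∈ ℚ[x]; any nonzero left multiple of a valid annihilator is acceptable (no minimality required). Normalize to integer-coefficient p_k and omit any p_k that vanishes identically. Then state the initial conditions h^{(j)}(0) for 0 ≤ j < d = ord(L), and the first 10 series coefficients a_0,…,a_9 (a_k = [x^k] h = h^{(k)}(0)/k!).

L = (12 - 64·x - 64·x^2)·Dx + (-4 + 16·x + 192·x^2 + 256·x^3)·Dx^2 + (1 + 8·x + 32·x^2 + 128·x^3 + 256·x^4)·Dx^3  (order 3).
h: a_k = 0, 0, 6, 8, -22, -16, 1556/15, 6544/35, -37706/35, -357344/315, …
ICs: h(0) = 0, h′(0) = 0, h′′(0) = 12.

f: a_k = 0, -4, 0, 64/3, 0, -1024/5, 0, 16384/7, 0, -262144/9, …
g: a_k = -3, -6, 6, -12, 30, -84, 252, -792, 2574, -8580, …
L₀ := L_f ⊗_s L_g (sym. prod.), ord ≤ 2.
h=∫₀ˣh₀: take L = L₀·Dx.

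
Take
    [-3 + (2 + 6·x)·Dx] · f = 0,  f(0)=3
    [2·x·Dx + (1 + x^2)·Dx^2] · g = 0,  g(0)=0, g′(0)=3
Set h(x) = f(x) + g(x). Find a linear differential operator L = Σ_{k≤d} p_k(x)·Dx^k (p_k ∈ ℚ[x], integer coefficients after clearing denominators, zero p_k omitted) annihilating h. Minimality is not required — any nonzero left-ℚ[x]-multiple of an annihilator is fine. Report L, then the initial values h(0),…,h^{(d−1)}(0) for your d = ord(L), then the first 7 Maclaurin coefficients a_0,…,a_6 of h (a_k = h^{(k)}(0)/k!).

L = (-12 - 90·x + 36·x^2 + 54·x^3)·Dx + (-35 - 48·x - 102·x^2 + 144·x^3 + 189·x^4)·Dx^2 + (-6 - 10·x + 36·x^2 + 44·x^3 + 42·x^4 + 54·x^5)·Dx^3  (order 3).
h: a_k = 3, 15/2, -27/8, 65/16, -1215/128, 26283/1280, -45927/1024, …
ICs: h(0) = 3, h′(0) = 15/2, h′′(0) = -27/4.

f: a_k = 3, 9/2, -27/8, 81/16, -1215/128, 5103/256, -45927/1024, …
g: a_k = 0, 3, 0, -1, 0, 3/5, 0, …
f+g: L₀ = lclm(L_f,L_g), ord ≤ 1+2.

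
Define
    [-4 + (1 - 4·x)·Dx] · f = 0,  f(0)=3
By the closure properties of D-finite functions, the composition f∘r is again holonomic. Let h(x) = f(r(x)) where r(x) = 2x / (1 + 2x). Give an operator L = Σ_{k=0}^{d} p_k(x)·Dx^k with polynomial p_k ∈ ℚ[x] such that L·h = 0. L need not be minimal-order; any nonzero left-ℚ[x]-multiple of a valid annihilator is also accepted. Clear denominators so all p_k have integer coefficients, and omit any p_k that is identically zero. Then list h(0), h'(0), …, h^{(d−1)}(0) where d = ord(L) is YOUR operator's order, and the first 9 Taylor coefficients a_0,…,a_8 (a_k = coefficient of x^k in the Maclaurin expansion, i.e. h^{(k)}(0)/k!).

f: a_k = 3, 12, 48, 192, 768, 3072, 12288, 49152, 196608, …
h₀=f(r): pull back L_f along r ⇒ L₀.
L = 8 + (-1 + 4·x + 12·x^2)·Dx  (order 1).
h: a_k = 3, 24, 144, 864, 5184, 31104, 186624, 1119744, 6718464, …
ICs: h(0) = 3.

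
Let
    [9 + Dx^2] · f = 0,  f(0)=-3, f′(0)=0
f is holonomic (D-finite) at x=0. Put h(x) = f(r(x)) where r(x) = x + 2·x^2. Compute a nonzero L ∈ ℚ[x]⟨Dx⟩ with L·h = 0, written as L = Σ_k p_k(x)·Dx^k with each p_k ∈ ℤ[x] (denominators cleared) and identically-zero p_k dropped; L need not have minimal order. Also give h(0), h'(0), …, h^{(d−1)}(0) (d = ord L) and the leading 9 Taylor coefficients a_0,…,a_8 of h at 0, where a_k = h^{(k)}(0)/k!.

f: a_k = -3, 0, 27/2, 0, -81/8, 0, 243/80, 0, -2187/4480, …
h₀=f(r): pull back L_f along r ⇒ L₀.
L = (9 + 108·x + 432·x^2 + 576·x^3) - 4·Dx + (1 + 4·x)·Dx^2  (order 2).
h: a_k = -3, 0, 27/2, 54, 351/8, -81, -19197/80, -5751/20, 88533/4480, …
ICs: h(0) = -3, h′(0) = 0.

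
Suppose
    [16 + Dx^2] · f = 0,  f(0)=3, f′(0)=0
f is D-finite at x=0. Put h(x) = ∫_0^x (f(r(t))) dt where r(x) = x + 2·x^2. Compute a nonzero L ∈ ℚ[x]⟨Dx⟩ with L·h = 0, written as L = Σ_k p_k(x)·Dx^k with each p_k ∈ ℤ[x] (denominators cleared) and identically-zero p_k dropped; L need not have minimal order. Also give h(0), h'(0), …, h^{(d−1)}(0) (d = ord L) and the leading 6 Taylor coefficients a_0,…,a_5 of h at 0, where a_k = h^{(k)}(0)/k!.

f: a_k = 3, 0, -24, 0, 32, 0, …
L₀ from L_f via x↦r, Dx↦r'^{-1}Dx.
h=∫h₀ ⇒ L = L₀·Dx.
L = (16 + 192·x + 768·x^2 + 1024·x^3)·Dx - 4·Dx^2 + (1 + 4·x)·Dx^3  (order 3).
h: a_k = 0, 3, 0, -8, -24, -64/5, …
ICs: h(0) = 0, h′(0) = 3, h′′(0) = 0.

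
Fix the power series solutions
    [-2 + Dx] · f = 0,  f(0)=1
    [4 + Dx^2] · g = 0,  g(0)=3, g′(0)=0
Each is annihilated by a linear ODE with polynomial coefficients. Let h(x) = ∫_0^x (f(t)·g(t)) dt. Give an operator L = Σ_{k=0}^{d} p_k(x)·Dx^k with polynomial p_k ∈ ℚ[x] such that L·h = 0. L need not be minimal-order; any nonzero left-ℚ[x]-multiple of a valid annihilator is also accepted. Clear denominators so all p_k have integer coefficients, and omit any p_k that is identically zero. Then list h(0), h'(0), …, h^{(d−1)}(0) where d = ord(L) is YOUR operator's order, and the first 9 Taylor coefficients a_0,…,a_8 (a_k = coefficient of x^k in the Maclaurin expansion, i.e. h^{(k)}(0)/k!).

f: a_k = 1, 2, 2, 4/3, 2/3, 4/15, 4/45, 8/315, 2/315, …
g: a_k = 3, 0, -6, 0, 2, 0, -4/15, 0, 2/105, …
h₀=f·g: eliminate ⇒ L₀, order ≤ 1·2.
∫: right-multiply L₀ by Dx.
L = 8·Dx - 4·Dx^2 + Dx^3  (order 3).
h: a_k = 0, 3, 3, 0, -2, -8/5, -8/15, 0, 8/105, …
ICs: h(0) = 0, h′(0) = 3, h′′(0) = 6.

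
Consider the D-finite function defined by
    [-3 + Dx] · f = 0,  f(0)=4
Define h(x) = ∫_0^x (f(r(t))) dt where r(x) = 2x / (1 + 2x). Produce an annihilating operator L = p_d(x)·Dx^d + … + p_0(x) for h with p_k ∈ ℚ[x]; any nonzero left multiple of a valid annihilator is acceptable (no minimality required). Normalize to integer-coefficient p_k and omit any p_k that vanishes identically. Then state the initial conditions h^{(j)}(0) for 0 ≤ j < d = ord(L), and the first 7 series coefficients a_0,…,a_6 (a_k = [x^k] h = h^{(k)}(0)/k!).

f: a_k = 4, 12, 18, 18, 27/2, 81/10, 81/20, …
h₀=f(r): pull back L_f along r ⇒ L₀.
∫: right-multiply L₀ by Dx.
L = -6·Dx + (1 + 4·x + 4·x^2)·Dx^2  (order 2).
h: a_k = 0, 4, 12, 8, -12, 24/5, 56/5, …
ICs: h(0) = 0, h′(0) = 4.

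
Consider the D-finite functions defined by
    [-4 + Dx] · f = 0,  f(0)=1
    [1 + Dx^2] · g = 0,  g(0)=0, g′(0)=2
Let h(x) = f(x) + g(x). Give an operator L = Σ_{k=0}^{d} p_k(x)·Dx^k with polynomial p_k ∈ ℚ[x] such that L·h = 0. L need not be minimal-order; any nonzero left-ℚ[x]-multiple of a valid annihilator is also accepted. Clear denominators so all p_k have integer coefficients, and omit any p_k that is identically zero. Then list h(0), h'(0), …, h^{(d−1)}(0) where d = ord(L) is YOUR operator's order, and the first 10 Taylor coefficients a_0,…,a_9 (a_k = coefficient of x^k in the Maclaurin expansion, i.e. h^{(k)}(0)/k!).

f: a_k = 1, 4, 8, 32/3, 32/3, 128/15, 256/45, 1024/315, 512/315, 2048/2835, …
g: a_k = 0, 2, 0, -1/3, 0, 1/60, 0, -1/2520, 0, 1/181440, …
f+g: L₀ = lclm(L_f,L_g), ord ≤ 1+2.
L = -4 + Dx - 4·Dx^2 + Dx^3  (order 3).
h: a_k = 1, 6, 8, 31/3, 32/3, 171/20, 256/45, 8191/2520, 512/315, 43691/60480, …
ICs: h(0) = 1, h′(0) = 6, h′′(0) = 16.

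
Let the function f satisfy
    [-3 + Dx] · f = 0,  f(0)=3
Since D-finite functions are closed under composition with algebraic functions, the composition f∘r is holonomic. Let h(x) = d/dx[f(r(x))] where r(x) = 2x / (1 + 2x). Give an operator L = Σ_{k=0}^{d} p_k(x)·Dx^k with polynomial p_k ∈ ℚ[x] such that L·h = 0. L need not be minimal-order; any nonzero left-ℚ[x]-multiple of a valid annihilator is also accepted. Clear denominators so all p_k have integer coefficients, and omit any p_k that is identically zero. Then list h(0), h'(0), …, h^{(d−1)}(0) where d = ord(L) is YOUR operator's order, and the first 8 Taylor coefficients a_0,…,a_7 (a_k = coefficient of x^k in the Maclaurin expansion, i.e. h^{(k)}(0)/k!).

L = (2 - 8·x) + (-1 - 4·x - 4·x^2)·Dx  (order 1).
h: a_k = 18, 36, -108, 72, 252, -4968/5, 9864/5, -77904/35, …
ICs: h(0) = 18.

f: a_k = 3, 9, 27/2, 27/2, 81/8, 243/40, 243/80, 729/560, …
Substitute x→r, Dx→(1/r')Dx; clear ⇒ L₀.
h₀' ⇒ L via d/dx closure of L₀.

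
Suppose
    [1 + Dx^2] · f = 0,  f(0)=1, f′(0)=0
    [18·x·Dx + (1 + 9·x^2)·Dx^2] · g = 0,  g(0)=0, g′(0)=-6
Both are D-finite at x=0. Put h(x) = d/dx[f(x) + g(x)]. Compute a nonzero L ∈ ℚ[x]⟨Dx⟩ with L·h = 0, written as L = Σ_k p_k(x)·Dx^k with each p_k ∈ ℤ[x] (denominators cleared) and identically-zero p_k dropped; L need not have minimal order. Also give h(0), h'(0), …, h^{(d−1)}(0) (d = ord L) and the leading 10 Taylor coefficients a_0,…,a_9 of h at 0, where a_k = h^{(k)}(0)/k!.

f: a_k = 1, 0, -1/2, 0, 1/24, 0, -1/720, 0, 1/40320, 0, …
g: a_k = 0, -6, 0, 18, 0, -486/5, 0, 4374/7, 0, -4374, …
h₀=f+g: left-lcm gives L₀, ord ≤ 4.
Differentiate: ansatz ord ≤ ord L₀ ⇒ L.
L = (-1926·x + 17820·x^3 + 1458·x^5) + (-17 + 351·x^2 + 4617·x^4 + 729·x^6)·Dx + (-1926·x + 17820·x^3 + 1458·x^5)·Dx^2 + (-17 + 351·x^2 + 4617·x^4 + 729·x^6)·Dx^3  (order 3).
h: a_k = -6, -1, 54, 1/6, -486, -1/120, 4374, 1/5040, -39366, -1/362880, …
ICs: h(0) = -6, h′(0) = -1, h′′(0) = 108.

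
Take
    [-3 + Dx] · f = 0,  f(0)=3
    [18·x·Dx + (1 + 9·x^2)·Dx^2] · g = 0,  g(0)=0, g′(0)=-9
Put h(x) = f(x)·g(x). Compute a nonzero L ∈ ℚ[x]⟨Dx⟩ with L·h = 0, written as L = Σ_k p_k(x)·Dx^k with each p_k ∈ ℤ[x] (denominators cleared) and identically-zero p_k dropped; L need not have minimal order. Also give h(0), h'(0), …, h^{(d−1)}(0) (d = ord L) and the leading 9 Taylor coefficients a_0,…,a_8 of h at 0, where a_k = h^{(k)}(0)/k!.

f: a_k = 3, 9, 27/2, 27/2, 81/8, 243/40, 243/80, 729/560, 2187/4480, …
g: a_k = 0, -9, 0, 27, 0, -729/5, 0, 6561/7, 0, …
h₀=f·g: eliminate ⇒ L₀, order ≤ 1·2.
L = (9 - 54·x + 81·x^2) + (-6 + 18·x - 54·x^2)·Dx + (1 + 9·x^2)·Dx^2  (order 2).
h: a_k = 0, -27, -81, -81/2, 243/2, -6561/40, -8019/8, 610173/560, 741393/112, …
ICs: h(0) = 0, h′(0) = -27.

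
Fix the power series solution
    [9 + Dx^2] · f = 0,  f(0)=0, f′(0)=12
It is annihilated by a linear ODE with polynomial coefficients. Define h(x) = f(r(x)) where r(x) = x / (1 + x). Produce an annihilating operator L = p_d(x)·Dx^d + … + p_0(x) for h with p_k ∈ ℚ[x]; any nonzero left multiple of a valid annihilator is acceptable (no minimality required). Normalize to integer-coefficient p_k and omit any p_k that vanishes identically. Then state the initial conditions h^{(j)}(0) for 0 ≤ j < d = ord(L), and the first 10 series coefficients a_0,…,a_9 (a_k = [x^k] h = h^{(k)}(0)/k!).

L = 9 + (2 + 6·x + 6·x^2 + 2·x^3)·Dx + (1 + 4·x + 6·x^2 + 4·x^3 + x^4)·Dx^2  (order 2).
h: a_k = 0, 12, -12, -6, 42, -879/10, 255/2, -19353/140, 1893/20, 29811/1120, …
ICs: h(0) = 0, h′(0) = 12.

f: a_k = 0, 12, 0, -18, 0, 81/10, 0, -243/140, 0, 243/1120, …
h₀=f(r): pull back L_f along r ⇒ L₀.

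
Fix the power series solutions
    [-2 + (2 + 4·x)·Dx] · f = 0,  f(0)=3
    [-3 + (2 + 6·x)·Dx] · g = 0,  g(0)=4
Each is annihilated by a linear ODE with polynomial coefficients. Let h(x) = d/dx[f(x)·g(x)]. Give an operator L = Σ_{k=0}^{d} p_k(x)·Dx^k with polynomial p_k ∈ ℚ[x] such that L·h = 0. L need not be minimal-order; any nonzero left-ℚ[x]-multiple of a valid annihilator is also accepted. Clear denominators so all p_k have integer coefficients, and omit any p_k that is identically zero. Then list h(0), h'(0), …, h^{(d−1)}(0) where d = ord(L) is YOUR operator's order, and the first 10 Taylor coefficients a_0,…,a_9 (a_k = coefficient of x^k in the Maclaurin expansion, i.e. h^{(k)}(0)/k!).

f: a_k = 3, 3, -3/2, 3/2, -15/8, 21/8, -63/16, 99/16, -1287/128, 2145/128, …
g: a_k = 4, 6, -9/2, 27/4, -405/32, 1701/64, -15309/256, 72171/512, -2814669/8192, 14073345/16384, …
Product ⇒ symmetric product L₀, ord ≤ 1.
Differentiate: ansatz ord ≤ ord L₀ ⇒ L.
L = -1 + (-10 - 74·x - 180·x^2 - 144·x^3)·Dx  (order 1).
h: a_k = 30, -3, 45/4, -303/8, 7725/64, -47709/128, 578025/512, -3459015/1024, 164299725/16384, -970605105/32768, …
ICs: h(0) = 30.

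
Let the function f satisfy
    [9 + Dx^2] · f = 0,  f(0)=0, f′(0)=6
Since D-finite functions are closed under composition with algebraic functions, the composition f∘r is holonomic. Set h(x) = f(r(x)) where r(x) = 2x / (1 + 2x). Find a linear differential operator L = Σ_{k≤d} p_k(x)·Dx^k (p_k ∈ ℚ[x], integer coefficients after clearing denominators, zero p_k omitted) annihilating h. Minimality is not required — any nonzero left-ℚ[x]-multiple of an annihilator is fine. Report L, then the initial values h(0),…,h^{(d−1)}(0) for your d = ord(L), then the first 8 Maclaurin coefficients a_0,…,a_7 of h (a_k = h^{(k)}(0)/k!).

f: a_k = 0, 6, 0, -9, 0, 81/20, 0, -243/280, …
L₀ from L_f via x↦r, Dx↦r'^{-1}Dx.
L = 36 + (4 + 24·x + 48·x^2 + 32·x^3)·Dx + (1 + 8·x + 24·x^2 + 32·x^3 + 16·x^4)·Dx^2  (order 2).
h: a_k = 0, 12, -24, -24, 336, -7032/5, 4080, -309648/35, …
ICs: h(0) = 0, h′(0) = 12.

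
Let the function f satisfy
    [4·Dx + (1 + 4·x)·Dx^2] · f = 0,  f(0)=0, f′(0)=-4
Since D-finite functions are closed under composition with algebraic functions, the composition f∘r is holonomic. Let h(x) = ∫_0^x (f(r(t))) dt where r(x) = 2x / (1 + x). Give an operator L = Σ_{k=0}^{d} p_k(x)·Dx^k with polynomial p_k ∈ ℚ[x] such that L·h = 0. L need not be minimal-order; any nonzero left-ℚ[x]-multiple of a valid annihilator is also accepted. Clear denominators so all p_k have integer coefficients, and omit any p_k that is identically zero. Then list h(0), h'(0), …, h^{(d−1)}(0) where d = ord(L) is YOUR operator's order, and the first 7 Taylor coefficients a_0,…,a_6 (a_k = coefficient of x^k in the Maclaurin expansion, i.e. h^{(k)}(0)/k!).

f: a_k = 0, -4, 8, -64/3, 64, -1024/5, 2048/3, …
L₀ from L_f via x↦r, Dx↦r'^{-1}Dx.
h=∫h₀ ⇒ L = L₀·Dx.
L = (10 + 18·x)·Dx^2 + (1 + 10·x + 9·x^2)·Dx^3  (order 3).
h: a_k = 0, 0, -4, 40/3, -182/3, 328, -29524/15, …
ICs: h(0) = 0, h′(0) = 0, h′′(0) = -8.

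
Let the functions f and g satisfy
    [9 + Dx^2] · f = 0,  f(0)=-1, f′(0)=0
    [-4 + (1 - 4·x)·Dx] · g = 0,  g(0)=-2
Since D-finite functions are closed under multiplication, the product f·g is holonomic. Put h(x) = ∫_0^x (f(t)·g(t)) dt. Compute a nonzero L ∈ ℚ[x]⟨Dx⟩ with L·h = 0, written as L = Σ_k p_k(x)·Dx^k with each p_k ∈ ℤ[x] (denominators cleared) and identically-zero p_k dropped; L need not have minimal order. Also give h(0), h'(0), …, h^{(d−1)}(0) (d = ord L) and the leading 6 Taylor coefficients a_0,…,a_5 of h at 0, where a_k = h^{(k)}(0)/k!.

L = (-9 + 36·x)·Dx + 8·Dx^2 + (-1 + 4·x)·Dx^3  (order 3).
h: a_k = 0, 2, 4, 23/3, 23, 1499/20, …
ICs: h(0) = 0, h′(0) = 2, h′′(0) = 8.

f: a_k = -1, 0, 9/2, 0, -27/8, 0, …
g: a_k = -2, -8, -32, -128, -512, -2048, …
f·g: L₀ = L_f ⊗_s L_g, ord ≤ 2·1.
Integrate: L := L₀·Dx.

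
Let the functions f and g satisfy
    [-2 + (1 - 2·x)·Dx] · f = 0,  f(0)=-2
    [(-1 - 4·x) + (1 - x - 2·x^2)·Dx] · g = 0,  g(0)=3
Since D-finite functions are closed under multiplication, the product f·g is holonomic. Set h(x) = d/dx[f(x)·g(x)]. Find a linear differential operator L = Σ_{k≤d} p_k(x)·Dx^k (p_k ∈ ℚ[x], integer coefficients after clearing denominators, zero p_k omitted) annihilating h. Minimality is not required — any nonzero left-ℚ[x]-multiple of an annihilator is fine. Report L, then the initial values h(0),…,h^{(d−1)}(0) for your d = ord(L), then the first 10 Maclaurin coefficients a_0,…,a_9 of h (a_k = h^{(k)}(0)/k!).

L = (6 + 16·x + 16·x^2) + (-1 - x + 4·x^2 + 4·x^3)·Dx  (order 1).
h: a_k = -18, -108, -414, -1368, -4050, -11268, -29862, -76464, -190458, -464220, …
ICs: h(0) = -18.

f: a_k = -2, -4, -8, -16, -32, -64, -128, -256, -512, -1024, …
g: a_k = 3, 3, 9, 15, 33, 63, 129, 255, 513, 1023, …
Product ⇒ symmetric product L₀, ord ≤ 1.
h₀' ⇒ L via d/dx closure of L₀.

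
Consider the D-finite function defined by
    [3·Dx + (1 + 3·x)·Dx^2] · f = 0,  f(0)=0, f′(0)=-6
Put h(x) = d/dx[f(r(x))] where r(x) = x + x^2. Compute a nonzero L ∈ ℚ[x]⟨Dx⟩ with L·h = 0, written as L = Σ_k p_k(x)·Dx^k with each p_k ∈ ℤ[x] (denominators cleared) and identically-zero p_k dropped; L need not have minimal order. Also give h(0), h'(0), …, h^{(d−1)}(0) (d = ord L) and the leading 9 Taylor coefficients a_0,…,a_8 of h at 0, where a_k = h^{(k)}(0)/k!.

L = (1 + 6·x + 6·x^2) + (1 + 5·x + 9·x^2 + 6·x^3)·Dx  (order 1).
h: a_k = -6, 6, 0, -18, 54, -108, 162, -162, 0, …
ICs: h(0) = -6.

f: a_k = 0, -6, 9, -18, 81/2, -486/5, 243, -4374/7, 6561/4, …
L₀ from L_f via x↦r, Dx↦r'^{-1}Dx.
h=h₀': d/dx-closure on L₀ ⇒ L.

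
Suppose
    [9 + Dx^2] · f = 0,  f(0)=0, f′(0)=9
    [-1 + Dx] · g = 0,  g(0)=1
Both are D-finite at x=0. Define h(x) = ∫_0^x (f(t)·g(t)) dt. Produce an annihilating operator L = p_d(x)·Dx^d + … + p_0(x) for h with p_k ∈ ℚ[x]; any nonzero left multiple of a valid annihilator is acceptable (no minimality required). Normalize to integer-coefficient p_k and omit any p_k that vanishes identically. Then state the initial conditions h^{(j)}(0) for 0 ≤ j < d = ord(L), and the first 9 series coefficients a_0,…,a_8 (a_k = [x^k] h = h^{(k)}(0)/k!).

f: a_k = 0, 9, 0, -27/2, 0, 243/40, 0, -729/560, 0, …
g: a_k = 1, 1, 1/2, 1/6, 1/24, 1/120, 1/720, 1/5040, 1/40320, …
Product ⇒ symmetric product L₀, ord ≤ 2.
h=∫₀ˣh₀: take L = L₀·Dx.
L = 10·Dx - 2·Dx^2 + Dx^3  (order 3).
h: a_k = 0, 0, 9/2, 3, -9/4, -12/5, -1/20, 39/70, 83/560, …
ICs: h(0) = 0, h′(0) = 0, h′′(0) = 9.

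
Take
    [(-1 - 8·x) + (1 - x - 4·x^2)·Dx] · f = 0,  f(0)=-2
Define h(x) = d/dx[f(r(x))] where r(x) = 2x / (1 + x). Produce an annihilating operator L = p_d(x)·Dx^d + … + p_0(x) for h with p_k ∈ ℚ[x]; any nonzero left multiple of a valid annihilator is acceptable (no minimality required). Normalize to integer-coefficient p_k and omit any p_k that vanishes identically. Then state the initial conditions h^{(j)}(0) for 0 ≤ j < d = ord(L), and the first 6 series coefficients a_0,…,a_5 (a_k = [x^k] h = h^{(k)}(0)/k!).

L = (18 + 102·x + 918·x^2 + 578·x^3) + (-1 - 18·x + 306·x^3 + 289·x^4)·Dx  (order 1).
h: a_k = -4, -72, -204, -2448, -5780, -62424, …
ICs: h(0) = -4.

f: a_k = -2, -2, -10, -18, -58, -130, …
h₀=f(r): pull back L_f along r ⇒ L₀.
h=h₀': d/dx-closure on L₀ ⇒ L.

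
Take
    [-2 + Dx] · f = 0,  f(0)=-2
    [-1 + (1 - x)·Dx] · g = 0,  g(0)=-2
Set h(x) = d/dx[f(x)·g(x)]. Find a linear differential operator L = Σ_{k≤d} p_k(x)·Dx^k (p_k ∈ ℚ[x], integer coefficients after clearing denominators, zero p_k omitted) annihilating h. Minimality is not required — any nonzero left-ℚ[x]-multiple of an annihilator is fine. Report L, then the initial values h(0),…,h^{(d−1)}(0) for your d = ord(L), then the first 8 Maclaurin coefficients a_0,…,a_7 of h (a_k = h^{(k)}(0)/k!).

f: a_k = -2, -4, -4, -8/3, -4/3, -8/15, -8/45, -16/315, …
g: a_k = -2, -2, -2, -2, -2, -2, -2, -2, …
Sym-product of L_f,L_g gives L₀ (≤ ord 1).
h=h₀': d/dx-closure on L₀ ⇒ L.
L = (10 - 12·x + 4·x^2) + (-3 + 5·x - 2·x^2)·Dx  (order 1).
h: a_k = 12, 40, 76, 112, 436/3, 2648/15, 620/3, 74464/315, …
ICs: h(0) = 12.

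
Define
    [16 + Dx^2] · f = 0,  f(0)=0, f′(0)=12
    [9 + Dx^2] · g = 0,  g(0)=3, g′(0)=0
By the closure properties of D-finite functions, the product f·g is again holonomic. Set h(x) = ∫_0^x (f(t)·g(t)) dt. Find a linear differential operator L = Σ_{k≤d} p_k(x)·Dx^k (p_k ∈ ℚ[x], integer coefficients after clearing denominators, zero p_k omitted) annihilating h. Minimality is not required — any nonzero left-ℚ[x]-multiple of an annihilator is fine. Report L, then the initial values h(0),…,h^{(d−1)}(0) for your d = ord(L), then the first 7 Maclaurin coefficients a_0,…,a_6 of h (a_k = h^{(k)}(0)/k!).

f: a_k = 0, 12, 0, -32, 0, 128/5, 0, …
g: a_k = 3, 0, -27/2, 0, 81/8, 0, -243/80, …
h₀=f·g: eliminate ⇒ L₀, order ≤ 2·2.
∫: right-multiply L₀ by Dx.
L = 49·Dx + 50·Dx^3 + Dx^5  (order 5).
h: a_k = 0, 0, 18, 0, -129/2, 0, 2101/20, …
ICs: h(0) = 0, h′(0) = 0, h′′(0) = 36, h′′′(0) = 0, h′′′′(0) = -1548.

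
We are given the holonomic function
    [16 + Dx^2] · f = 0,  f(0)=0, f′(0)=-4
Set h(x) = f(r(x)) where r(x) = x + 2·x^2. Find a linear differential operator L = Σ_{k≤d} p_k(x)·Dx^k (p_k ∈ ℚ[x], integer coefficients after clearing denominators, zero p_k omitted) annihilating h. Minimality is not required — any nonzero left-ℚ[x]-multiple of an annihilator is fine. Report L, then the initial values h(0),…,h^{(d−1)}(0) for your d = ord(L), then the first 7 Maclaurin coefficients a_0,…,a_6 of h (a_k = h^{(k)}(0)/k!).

L = (16 + 192·x + 768·x^2 + 1024·x^3) - 4·Dx + (1 + 4·x)·Dx^2  (order 2).
h: a_k = 0, -4, -8, 32/3, 64, 1792/15, 0, …
ICs: h(0) = 0, h′(0) = -4.

f: a_k = 0, -4, 0, 32/3, 0, -128/15, 0, …
Substitute x→r, Dx→(1/r')Dx; clear ⇒ L₀.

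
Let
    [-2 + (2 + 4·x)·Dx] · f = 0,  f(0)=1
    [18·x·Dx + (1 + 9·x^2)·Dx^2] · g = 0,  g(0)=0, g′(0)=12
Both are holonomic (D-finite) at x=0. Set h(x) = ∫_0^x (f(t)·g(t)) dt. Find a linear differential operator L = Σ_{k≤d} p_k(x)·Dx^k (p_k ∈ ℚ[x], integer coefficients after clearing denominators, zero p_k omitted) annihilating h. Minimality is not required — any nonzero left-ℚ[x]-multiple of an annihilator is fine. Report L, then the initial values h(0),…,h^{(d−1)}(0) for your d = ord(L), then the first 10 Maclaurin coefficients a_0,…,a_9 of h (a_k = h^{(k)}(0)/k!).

f: a_k = 1, 1, -1/2, 1/2, -5/8, 7/8, -21/16, 33/16, -429/128, 715/128, …
g: a_k = 0, 12, 0, -36, 0, 972/5, 0, -8748/7, 0, 8748, …
h₀=f·g: eliminate ⇒ L₀, order ≤ 1·2.
h=∫h₀ ⇒ L = L₀·Dx.
L = (3 - 18·x - 9·x^2)·Dx + (-2 + 14·x + 54·x^2 + 36·x^3)·Dx^2 + (1 + 4·x + 13·x^2 + 36·x^3 + 36·x^4)·Dx^3  (order 3).
h: a_k = 0, 0, 6, 4, -21/2, -6, 683/20, 267/10, -187623/1120, -18033/140, …
ICs: h(0) = 0, h′(0) = 0, h′′(0) = 12.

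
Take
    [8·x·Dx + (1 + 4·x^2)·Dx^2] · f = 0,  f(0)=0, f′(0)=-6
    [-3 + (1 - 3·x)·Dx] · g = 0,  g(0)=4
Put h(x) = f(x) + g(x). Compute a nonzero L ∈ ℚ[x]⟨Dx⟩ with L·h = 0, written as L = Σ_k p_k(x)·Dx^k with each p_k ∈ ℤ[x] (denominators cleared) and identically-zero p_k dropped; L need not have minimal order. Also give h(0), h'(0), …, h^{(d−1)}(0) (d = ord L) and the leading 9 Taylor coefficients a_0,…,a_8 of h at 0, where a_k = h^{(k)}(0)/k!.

L = (24 - 288·x - 288·x^2)·Dx + (-31 + 24·x - 204·x^2 - 288·x^3)·Dx^2 + (3 - 5·x - 20·x^3 - 48·x^4)·Dx^3  (order 3).
h: a_k = 4, 6, 36, 116, 324, 4764/5, 2916, 61620/7, 26244, …
ICs: h(0) = 4, h′(0) = 6, h′′(0) = 72.

f: a_k = 0, -6, 0, 8, 0, -96/5, 0, 384/7, 0, …
g: a_k = 4, 12, 36, 108, 324, 972, 2916, 8748, 26244, …
f+g: L₀ = lclm(L_f,L_g), ord ≤ 2+1.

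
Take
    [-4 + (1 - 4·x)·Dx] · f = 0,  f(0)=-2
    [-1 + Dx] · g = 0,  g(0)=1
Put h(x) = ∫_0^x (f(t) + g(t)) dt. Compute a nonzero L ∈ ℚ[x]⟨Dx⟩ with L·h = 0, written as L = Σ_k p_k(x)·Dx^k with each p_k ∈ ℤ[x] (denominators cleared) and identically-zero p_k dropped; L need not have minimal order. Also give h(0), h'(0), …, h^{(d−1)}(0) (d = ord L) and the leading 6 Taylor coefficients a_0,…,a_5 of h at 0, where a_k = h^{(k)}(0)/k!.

f: a_k = -2, -8, -32, -128, -512, -2048, …
g: a_k = 1, 1, 1/2, 1/6, 1/24, 1/120, …
Sum ⇒ L₀ = lclm(L_f,L_g) in ℚ(x)⟨Dx⟩.
h=∫₀ˣh₀: take L = L₀·Dx.
L = (-28 - 16·x)·Dx + (31 + 8·x - 16·x^2)·Dx^2 + (-3 + 8·x + 16·x^2)·Dx^3  (order 3).
h: a_k = 0, -1, -7/2, -21/2, -767/24, -12287/120, …
ICs: h(0) = 0, h′(0) = -1, h′′(0) = -7.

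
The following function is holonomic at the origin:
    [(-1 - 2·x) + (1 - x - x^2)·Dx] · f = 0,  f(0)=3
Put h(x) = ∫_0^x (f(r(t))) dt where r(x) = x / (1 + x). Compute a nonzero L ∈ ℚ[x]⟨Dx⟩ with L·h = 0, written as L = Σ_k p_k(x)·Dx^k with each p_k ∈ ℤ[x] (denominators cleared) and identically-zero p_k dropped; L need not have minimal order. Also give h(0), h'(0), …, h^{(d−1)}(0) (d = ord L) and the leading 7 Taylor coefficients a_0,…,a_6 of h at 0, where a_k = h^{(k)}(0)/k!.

f: a_k = 3, 3, 6, 9, 15, 24, 39, …
Substitute x→r, Dx→(1/r')Dx; clear ⇒ L₀.
∫: right-multiply L₀ by Dx.
L = (1 + 3·x)·Dx + (-1 - 2·x + x^3)·Dx^2  (order 2).
h: a_k = 0, 3, 3/2, 1, 0, 3/5, -1/2, …
ICs: h(0) = 0, h′(0) = 3.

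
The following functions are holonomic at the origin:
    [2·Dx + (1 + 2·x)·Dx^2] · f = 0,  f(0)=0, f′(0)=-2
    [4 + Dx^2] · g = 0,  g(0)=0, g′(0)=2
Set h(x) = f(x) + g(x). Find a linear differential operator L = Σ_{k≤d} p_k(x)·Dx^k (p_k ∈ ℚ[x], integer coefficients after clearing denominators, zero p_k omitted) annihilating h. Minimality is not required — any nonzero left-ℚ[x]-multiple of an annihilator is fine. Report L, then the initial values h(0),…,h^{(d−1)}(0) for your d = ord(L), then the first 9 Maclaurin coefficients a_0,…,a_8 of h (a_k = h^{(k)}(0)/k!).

f: a_k = 0, -2, 2, -8/3, 4, -32/5, 32/3, -128/7, 32, …
g: a_k = 0, 2, 0, -4/3, 0, 4/15, 0, -8/315, 0, …
Weyl lclm of L_f,L_g ⇒ L₀ (ord ≤ 4).
L = (56 + 32·x + 32·x^2)·Dx + (12 + 40·x + 48·x^2 + 32·x^3)·Dx^2 + (14 + 8·x + 8·x^2)·Dx^3 + (3 + 10·x + 12·x^2 + 8·x^3)·Dx^4  (order 4).
h: a_k = 0, 0, 2, -4, 4, -92/15, 32/3, -824/45, 32, …
ICs: h(0) = 0, h′(0) = 0, h′′(0) = 4, h′′′(0) = -24.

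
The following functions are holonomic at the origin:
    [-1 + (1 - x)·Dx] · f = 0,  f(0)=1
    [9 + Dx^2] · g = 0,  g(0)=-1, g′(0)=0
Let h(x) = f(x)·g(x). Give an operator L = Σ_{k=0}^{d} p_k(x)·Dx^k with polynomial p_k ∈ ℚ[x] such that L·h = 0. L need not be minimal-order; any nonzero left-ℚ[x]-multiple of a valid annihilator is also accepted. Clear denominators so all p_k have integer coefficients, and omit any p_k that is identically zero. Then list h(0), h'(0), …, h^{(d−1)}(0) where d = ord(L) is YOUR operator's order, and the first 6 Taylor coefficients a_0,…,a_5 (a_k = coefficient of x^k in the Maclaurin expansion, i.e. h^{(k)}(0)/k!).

L = (-9 + 9·x) + 2·Dx + (-1 + x)·Dx^2  (order 2).
h: a_k = -1, -1, 7/2, 7/2, 1/8, 1/8, …
ICs: h(0) = -1, h′(0) = -1.

f: a_k = 1, 1, 1, 1, 1, 1, …
g: a_k = -1, 0, 9/2, 0, -27/8, 0, …
f·g: L₀ = L_f ⊗_s L_g, ord ≤ 1·2.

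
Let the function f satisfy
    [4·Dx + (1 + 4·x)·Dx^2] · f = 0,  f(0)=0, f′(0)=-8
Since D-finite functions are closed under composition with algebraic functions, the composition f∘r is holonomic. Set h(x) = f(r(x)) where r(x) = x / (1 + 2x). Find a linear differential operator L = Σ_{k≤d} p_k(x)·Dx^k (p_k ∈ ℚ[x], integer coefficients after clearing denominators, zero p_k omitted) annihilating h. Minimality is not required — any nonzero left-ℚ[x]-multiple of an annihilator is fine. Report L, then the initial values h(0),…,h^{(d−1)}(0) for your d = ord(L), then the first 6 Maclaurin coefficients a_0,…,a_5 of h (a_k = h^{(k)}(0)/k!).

f: a_k = 0, -8, 16, -128/3, 128, -2048/5, …
Change of var in L_f (x↦r) gives L₀.
L = (8 + 24·x)·Dx + (1 + 8·x + 12·x^2)·Dx^2  (order 2).
h: a_k = 0, -8, 32, -416/3, 640, -15488/5, …
ICs: h(0) = 0, h′(0) = -8.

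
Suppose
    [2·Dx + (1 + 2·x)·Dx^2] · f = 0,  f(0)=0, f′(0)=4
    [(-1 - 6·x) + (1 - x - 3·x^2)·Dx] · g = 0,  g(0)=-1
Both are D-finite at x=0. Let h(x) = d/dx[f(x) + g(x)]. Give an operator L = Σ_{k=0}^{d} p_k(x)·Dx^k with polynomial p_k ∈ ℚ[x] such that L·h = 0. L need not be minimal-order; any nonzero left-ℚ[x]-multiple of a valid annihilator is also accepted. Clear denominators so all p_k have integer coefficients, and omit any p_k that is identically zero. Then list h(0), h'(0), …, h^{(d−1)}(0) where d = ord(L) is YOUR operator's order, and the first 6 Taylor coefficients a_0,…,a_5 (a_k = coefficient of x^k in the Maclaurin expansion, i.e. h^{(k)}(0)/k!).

L = (-74 - 412·x - 948·x^2 - 864·x^3 - 648·x^4) + (-17 - 212·x - 890·x^2 - 1644·x^3 - 1764·x^4 - 1080·x^5)·Dx + (5 + 27·x + 33·x^2 - 68·x^3 - 276·x^4 - 396·x^5 - 216·x^6)·Dx^2  (order 2).
h: a_k = 3, -16, -5, -108, -136, -710, …
ICs: h(0) = 3, h′(0) = -16.

f: a_k = 0, 4, -4, 16/3, -8, 64/5, …
g: a_k = -1, -1, -4, -7, -19, -40, …
h₀=f+g: left-lcm gives L₀, ord ≤ 3.
Derive L from L₀ (diff closure).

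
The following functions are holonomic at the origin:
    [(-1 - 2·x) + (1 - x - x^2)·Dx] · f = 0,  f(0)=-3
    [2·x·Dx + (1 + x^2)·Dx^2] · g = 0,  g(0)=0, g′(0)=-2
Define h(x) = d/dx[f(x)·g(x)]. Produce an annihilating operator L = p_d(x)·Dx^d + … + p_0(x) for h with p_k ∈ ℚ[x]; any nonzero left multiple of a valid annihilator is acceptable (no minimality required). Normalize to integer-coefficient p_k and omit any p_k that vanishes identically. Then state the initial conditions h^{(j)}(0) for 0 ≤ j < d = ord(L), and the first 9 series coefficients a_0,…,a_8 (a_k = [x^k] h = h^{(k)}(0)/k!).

f: a_k = -3, -3, -6, -9, -15, -24, -39, -63, -102, …
g: a_k = 0, -2, 0, 2/3, 0, -2/5, 0, 2/7, 0, …
Product ⇒ symmetric product L₀, ord ≤ 2.
Derive L from L₀ (diff closure).
L = (2 + 30·x^2 + 24·x^3 + 36·x^4) + (4 + 10·x + 12·x^2 + 22·x^3 + 24·x^4 + 24·x^5)·Dx + (-1 - 2·x^2 + 4·x^3 + 2·x^4 + 4·x^5 + 3·x^6)·Dx^2  (order 2).
h: a_k = 6, 12, 30, 64, 136, 1296/5, 2434/5, 31568/35, 11526/7, …
ICs: h(0) = 6, h′(0) = 12.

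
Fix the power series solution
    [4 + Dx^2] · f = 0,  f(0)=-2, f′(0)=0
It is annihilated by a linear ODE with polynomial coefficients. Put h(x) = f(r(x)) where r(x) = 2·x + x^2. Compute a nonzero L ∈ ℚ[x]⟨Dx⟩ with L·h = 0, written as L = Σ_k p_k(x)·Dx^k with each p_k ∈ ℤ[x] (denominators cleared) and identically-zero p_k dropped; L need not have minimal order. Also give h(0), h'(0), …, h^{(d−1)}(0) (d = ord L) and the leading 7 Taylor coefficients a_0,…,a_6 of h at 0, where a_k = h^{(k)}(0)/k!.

f: a_k = -2, 0, 4, 0, -4/3, 0, 8/45, …
f∘r: x↦r, Dx↦Dx/r' in L_f ⇒ L₀.
L = (16 + 48·x + 48·x^2 + 16·x^3) - Dx + (1 + x)·Dx^2  (order 2).
h: a_k = -2, 0, 16, 16, -52/3, -128/3, -928/45, …
ICs: h(0) = -2, h′(0) = 0.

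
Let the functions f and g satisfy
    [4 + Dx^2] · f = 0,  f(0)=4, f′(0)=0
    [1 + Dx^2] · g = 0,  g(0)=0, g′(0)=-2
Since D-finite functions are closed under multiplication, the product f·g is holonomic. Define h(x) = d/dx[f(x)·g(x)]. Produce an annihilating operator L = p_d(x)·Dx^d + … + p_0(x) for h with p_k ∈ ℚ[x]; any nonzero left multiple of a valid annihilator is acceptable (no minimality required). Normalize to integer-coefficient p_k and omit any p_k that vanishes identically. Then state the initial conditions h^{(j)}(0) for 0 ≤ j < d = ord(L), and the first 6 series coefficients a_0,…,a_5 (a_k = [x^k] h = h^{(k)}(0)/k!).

L = 9 + 10·Dx^2 + Dx^4  (order 4).
h: a_k = -8, 0, 52, 0, -121/3, 0, …
ICs: h(0) = -8, h′(0) = 0, h′′(0) = 104, h′′′(0) = 0.

f: a_k = 4, 0, -8, 0, 8/3, 0, …
g: a_k = 0, -2, 0, 1/3, 0, -1/60, …
L₀ := L_f ⊗_s L_g (sym. prod.), ord ≤ 4.
Differentiate: ansatz ord ≤ ord L₀ ⇒ L.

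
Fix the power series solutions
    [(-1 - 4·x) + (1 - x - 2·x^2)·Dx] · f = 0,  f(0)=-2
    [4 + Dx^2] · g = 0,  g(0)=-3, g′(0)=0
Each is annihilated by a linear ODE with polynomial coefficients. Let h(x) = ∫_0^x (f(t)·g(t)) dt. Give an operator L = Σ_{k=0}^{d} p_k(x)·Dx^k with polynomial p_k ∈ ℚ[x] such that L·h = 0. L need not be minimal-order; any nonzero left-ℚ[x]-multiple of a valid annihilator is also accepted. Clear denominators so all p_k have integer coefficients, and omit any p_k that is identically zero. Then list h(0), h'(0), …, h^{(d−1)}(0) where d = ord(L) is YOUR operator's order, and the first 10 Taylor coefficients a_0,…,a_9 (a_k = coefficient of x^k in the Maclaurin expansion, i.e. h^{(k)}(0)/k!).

L = (4·x + 8·x^2)·Dx + (2 + 8·x)·Dx^2 + (-1 + x + 2·x^2)·Dx^3  (order 3).
h: a_k = 0, 6, 3, 2, 9/2, 34/5, 35/3, 2062/105, 2081/60, 58006/945, …
ICs: h(0) = 0, h′(0) = 6, h′′(0) = 6.

f: a_k = -2, -2, -6, -10, -22, -42, -86, -170, -342, -682, …
g: a_k = -3, 0, 6, 0, -2, 0, 4/15, 0, -2/105, 0, …
f·g: L₀ = L_f ⊗_s L_g, ord ≤ 1·2.
∫: right-multiply L₀ by Dx.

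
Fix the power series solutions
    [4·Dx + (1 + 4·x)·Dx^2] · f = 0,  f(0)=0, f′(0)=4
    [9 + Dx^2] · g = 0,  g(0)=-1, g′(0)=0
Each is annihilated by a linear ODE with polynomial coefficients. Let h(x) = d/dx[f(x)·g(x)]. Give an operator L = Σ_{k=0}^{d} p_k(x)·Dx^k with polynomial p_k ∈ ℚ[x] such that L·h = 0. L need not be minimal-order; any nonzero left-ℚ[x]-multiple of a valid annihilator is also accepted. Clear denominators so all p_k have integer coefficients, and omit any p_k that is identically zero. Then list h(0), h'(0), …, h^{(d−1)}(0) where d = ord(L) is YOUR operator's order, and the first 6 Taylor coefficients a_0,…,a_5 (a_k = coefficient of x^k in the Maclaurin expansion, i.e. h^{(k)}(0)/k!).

L = (-153603 - 635688·x - 3184272·x^2 - 4292352·x^3 + 12503808·x^4 + 40310784·x^5 + 26873856·x^6) + (-47736 - 304992·x - 311040·x^2 + 2073600·x^3 + 7464960·x^4 + 5971968·x^5)·Dx + (-19110 - 88272·x - 352800·x^2 + 41472·x^3 + 3773952·x^4 + 8957952·x^5 + 5971968·x^6)·Dx^2 + (-5304 - 33888·x - 34560·x^2 + 230400·x^3 + 829440·x^4 + 663552·x^5)·Dx^3 + (-227 - 1960·x + 112·x^2 + 57600·x^3 + 264960·x^4 + 497664·x^5 + 331776·x^6)·Dx^4  (order 4).
h: a_k = -4, 16, -10, 112, -1223/2, 2530, …
ICs: h(0) = -4, h′(0) = 16, h′′(0) = -20, h′′′(0) = 672.

f: a_k = 0, 4, -8, 64/3, -64, 1024/5, …
g: a_k = -1, 0, 9/2, 0, -27/8, 0, …
Sym-product of L_f,L_g gives L₀ (≤ ord 4).
h=h₀': d/dx-closure on L₀ ⇒ L.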